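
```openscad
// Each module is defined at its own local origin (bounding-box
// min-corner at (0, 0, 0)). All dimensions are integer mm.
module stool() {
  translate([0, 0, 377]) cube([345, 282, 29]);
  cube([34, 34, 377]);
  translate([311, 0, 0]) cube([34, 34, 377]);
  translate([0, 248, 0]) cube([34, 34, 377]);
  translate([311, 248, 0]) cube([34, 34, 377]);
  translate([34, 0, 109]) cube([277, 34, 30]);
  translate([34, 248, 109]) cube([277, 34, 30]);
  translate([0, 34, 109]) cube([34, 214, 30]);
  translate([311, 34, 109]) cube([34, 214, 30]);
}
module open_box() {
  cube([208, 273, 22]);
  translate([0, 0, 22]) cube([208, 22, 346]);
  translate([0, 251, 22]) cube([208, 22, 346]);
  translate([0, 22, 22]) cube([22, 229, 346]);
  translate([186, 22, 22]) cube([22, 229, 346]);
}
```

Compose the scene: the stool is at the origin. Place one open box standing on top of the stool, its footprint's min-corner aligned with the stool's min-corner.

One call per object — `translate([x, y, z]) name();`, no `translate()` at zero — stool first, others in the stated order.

stool();
translate([0, 0, 406]) open_box();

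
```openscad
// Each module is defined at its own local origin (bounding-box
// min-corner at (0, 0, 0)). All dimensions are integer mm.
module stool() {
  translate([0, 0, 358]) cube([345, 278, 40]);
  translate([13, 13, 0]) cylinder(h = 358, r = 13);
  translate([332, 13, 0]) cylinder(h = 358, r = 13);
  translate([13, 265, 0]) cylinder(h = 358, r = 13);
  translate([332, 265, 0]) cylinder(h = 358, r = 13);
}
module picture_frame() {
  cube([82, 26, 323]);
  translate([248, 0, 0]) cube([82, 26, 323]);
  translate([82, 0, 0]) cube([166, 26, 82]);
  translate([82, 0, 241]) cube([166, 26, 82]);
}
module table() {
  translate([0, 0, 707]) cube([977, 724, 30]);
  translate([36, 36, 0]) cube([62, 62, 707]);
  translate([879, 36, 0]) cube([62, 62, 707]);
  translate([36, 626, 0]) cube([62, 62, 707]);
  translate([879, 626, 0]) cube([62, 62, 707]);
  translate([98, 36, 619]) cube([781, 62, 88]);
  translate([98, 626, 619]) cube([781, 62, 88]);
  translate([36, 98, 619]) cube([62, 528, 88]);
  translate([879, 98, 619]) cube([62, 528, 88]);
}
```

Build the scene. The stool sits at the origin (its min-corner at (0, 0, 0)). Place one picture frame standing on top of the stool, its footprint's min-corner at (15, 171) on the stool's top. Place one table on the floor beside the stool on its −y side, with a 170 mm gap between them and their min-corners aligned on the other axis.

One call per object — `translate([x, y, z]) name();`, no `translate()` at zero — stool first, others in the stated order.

stool();
translate([15, 171, 398]) picture_frame();
translate([0, -894, 0]) table();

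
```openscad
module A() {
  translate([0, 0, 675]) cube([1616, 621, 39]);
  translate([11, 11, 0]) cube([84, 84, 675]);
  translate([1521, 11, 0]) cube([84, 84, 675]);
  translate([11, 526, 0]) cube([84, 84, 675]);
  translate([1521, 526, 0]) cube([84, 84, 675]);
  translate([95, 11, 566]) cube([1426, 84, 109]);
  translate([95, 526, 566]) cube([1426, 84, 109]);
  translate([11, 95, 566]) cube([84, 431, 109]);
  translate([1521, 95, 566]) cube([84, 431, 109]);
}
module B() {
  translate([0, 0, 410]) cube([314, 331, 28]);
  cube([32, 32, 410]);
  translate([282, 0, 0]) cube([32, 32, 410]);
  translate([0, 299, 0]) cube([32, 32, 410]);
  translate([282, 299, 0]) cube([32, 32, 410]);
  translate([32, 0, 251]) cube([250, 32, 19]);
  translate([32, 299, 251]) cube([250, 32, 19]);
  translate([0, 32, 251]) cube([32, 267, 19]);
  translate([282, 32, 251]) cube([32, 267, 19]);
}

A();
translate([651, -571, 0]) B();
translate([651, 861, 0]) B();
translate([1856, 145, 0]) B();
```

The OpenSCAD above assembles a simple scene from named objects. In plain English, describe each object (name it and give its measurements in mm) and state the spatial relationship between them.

A is a table: top 1616 mm (x) × 621 mm (y), 39 mm thick, upper face at z = 714 mm, on four 84×84 mm square legs, each inset 11 mm from the nearest pair of top edges, running from z = 0 to the bottom of the top. Four apron rails, 84 mm thick and 109 mm tall, run between adjacent legs with their top edges flush with the underside of the top and their outer faces flush with the legs' outer faces.

B is a four-legged stool. The seat is a 314×331×28 mm slab whose top surface is at z = 438 mm; four square legs, each 32×32 mm in cross-section, run from the floor (z = 0) to the underside of the seat, each flush with a corner of the seat. Four stretchers, 32 mm wide and 19 mm tall, connect adjacent legs with their undersides at z = 251 mm, each running between the inner faces of the legs it joins and aligned with the legs' outer faces on the other axis.

Three stools sit around the table at the −y, +y, +x sides.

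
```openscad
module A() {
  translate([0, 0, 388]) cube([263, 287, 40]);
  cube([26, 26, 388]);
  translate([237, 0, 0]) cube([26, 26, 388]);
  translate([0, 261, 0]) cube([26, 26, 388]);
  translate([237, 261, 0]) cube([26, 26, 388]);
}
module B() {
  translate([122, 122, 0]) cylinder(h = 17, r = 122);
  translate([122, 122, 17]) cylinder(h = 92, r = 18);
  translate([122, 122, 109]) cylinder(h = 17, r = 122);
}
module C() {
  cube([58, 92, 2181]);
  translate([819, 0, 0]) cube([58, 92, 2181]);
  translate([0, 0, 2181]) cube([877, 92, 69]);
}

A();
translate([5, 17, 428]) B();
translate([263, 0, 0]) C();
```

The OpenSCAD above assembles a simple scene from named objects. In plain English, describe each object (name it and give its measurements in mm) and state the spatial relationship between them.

A is a simple wooden stool: a rectangular seat 263 mm (x) by 287 mm (y), 40 mm thick, top face at z = 428 mm, on four square legs, each 26×26 mm in cross-section. The legs rest on z = 0, each flush with a corner of the seat.

B is a spool: two coaxial disc flanges of radius 122 mm and thickness 17 mm, joined by a core cylinder of radius 18 mm and height 92 mm. The lower flange rests on z = 0 and the three cylinders share a vertical axis.

C is a rectangular door frame: two vertical jambs of 58×92 mm section, 2181 mm tall, with a clear opening 761 mm wide between their inner faces. A header 69 mm tall and 92 mm deep lies on top of the jambs and spans the full outside width.

The spool is on top of the stool. The door frame is against the stool's +x side, with their −y faces flush.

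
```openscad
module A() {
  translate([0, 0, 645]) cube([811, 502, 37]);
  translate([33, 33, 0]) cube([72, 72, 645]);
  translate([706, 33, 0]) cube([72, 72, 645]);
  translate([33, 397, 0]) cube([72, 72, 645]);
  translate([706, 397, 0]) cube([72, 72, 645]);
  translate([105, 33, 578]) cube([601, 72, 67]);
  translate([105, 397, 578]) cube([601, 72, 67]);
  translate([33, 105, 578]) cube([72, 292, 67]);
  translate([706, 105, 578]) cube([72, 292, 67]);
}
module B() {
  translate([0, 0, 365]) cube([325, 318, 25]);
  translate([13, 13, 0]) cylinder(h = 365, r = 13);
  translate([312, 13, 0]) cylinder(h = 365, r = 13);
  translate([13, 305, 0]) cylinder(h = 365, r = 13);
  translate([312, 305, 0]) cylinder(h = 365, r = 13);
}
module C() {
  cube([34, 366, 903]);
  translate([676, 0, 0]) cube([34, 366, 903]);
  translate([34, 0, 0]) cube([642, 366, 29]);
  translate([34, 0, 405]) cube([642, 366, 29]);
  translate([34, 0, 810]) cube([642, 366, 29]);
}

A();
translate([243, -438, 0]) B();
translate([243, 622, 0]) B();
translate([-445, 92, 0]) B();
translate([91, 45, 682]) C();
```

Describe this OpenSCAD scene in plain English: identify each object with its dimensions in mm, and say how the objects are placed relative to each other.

A is a rectangular dining table. The top is 811×502×37 mm with its upper surface at z = 682 mm. It stands on four 72×72 mm square legs, each inset 33 mm from the nearest pair of top edges, running from the floor to the underside of the top. Four apron rails, 72 mm thick and 67 mm tall, run between adjacent legs with their top edges flush with the underside of the top and their outer faces flush with the legs' outer faces.

B is a four-legged stool. The seat is a 325×318×25 mm slab whose top surface is at z = 390 mm; four round legs, each 26 mm in diameter, run from the floor (z = 0) to the underside of the seat, each leg's axis is inset half a diameter from the nearest pair of seat edges (so the leg's bounding box is flush with the corner).

C is a bookshelf 710 mm wide overall, 366 mm deep and 903 mm tall. The two sides are 34 mm thick vertical panels. 3 horizontal shelves of 29 mm thickness span between the inner faces of the sides; the lowest shelf sits on the floor and shelves are stacked with a clear vertical gap of 376 mm between each pair.

Three stools sit around the table at the −y, +y, −x sides. The bookshelf is on top of the table.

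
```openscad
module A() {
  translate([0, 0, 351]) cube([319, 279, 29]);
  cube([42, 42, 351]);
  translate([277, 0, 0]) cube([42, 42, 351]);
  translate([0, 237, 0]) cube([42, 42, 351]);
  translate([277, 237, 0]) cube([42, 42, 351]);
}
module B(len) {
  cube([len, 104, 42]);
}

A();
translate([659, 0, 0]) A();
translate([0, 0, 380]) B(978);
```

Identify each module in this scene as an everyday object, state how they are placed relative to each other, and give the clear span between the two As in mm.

Second stool starts at x = 659; first ends at x = 319; clear span = 659 − 319 = 340 mm.

A is a stool. B is a beam. A beam spans the tops of two stools. The clear span between the two stools is 340 mm.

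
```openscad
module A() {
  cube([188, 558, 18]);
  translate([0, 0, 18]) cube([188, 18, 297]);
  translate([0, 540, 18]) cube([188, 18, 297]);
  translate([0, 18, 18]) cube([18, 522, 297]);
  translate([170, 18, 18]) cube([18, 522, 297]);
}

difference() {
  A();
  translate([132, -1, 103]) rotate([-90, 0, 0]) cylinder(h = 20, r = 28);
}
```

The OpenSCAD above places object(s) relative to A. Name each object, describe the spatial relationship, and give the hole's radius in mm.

A is an open box. The open box has a circular hole through its front wall. The hole's radius is 28 mm.

The subtracted cylinder has r = 28 mm.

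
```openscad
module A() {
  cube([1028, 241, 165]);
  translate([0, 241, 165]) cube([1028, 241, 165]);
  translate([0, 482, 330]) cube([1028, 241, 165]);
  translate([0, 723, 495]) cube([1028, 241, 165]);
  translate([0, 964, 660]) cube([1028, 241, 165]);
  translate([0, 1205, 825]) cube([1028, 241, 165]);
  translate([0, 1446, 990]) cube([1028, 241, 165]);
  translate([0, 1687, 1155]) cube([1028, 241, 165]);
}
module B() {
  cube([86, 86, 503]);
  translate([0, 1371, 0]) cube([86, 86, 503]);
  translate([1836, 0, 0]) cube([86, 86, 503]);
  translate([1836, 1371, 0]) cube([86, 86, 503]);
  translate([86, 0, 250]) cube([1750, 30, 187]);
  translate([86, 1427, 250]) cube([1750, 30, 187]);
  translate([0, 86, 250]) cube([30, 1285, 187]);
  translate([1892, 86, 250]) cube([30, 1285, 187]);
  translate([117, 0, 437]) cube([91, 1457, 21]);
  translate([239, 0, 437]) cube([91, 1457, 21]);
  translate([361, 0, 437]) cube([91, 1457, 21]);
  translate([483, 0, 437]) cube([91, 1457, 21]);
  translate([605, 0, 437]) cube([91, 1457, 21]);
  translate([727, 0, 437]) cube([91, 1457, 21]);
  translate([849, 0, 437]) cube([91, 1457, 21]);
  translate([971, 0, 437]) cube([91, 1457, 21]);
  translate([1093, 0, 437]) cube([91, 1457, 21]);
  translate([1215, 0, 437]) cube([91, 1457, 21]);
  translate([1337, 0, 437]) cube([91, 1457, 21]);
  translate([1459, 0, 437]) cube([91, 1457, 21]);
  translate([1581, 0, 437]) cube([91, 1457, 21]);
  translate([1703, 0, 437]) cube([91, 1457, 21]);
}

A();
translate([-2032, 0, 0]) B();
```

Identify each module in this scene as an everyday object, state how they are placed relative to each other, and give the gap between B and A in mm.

The bed frame's nearest face is 110 mm from the staircase's −x face.

A is a staircase. B is a bed frame. The bed frame is on the floor beside the staircase on its −x side. The gap between the bed frame and the staircase is 110 mm.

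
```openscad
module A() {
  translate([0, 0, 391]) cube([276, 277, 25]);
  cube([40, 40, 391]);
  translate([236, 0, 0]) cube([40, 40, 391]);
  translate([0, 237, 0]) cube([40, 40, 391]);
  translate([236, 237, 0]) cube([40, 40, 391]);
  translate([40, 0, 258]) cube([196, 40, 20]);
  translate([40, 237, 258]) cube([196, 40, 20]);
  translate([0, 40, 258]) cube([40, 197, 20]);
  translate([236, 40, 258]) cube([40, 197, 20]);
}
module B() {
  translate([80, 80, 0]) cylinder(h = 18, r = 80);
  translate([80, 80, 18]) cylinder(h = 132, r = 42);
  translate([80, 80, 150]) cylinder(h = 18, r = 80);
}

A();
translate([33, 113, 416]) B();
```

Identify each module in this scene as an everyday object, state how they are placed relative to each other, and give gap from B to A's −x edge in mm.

A is a stool. B is a spool. The spool is on top of the stool. The gap from the spool to the stool's −x edge is 33 mm.

The spool's min-x is at 33; the stool's min-x is 0; gap = 33 mm.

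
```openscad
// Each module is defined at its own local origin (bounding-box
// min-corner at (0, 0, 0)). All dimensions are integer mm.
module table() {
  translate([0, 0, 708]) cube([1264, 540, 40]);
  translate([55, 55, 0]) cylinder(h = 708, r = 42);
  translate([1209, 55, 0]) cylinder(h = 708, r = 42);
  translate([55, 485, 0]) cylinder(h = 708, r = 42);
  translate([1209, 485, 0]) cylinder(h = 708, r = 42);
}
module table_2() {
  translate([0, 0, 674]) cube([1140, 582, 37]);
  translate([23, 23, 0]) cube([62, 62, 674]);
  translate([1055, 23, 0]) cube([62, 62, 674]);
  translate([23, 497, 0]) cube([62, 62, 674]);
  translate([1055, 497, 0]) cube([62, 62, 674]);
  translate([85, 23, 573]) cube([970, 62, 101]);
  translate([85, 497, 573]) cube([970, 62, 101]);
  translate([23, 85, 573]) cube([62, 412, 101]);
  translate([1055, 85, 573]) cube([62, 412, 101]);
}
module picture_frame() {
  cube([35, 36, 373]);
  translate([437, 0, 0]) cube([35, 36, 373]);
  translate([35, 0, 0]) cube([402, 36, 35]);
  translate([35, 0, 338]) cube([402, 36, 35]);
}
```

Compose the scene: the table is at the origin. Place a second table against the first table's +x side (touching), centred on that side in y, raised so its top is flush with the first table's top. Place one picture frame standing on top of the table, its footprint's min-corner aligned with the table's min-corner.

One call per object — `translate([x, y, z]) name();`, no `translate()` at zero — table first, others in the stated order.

table();
translate([1264, -21, 37]) table_2();
translate([0, 0, 748]) picture_frame();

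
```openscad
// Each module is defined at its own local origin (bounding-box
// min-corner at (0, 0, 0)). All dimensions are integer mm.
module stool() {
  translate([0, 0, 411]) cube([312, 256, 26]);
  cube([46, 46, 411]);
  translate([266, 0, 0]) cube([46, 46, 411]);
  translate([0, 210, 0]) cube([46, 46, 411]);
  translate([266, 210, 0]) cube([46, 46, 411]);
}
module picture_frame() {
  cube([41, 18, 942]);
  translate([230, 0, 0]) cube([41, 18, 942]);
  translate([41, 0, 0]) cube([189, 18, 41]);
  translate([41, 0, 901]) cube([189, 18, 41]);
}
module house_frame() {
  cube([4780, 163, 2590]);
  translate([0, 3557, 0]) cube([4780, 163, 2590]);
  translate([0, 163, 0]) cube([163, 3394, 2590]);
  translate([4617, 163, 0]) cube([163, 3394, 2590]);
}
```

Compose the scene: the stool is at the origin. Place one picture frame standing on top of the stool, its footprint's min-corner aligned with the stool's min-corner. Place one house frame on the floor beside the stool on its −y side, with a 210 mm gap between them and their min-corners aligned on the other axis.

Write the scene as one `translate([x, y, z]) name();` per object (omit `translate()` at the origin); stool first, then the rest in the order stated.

stool();
translate([0, 0, 437]) picture_frame();
translate([0, -3930, 0]) house_frame();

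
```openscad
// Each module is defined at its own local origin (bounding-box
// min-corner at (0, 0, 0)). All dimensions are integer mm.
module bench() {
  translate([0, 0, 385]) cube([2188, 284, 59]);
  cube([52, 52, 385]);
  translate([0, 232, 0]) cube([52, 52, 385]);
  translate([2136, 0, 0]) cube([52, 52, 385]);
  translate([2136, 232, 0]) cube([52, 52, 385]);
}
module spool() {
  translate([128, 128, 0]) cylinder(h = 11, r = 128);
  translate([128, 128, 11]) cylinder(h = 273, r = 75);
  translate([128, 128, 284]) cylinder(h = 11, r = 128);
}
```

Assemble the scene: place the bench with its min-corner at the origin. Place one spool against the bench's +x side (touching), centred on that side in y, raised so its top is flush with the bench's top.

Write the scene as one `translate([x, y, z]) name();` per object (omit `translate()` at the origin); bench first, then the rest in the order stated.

bench();
translate([2188, 14, 149]) spool();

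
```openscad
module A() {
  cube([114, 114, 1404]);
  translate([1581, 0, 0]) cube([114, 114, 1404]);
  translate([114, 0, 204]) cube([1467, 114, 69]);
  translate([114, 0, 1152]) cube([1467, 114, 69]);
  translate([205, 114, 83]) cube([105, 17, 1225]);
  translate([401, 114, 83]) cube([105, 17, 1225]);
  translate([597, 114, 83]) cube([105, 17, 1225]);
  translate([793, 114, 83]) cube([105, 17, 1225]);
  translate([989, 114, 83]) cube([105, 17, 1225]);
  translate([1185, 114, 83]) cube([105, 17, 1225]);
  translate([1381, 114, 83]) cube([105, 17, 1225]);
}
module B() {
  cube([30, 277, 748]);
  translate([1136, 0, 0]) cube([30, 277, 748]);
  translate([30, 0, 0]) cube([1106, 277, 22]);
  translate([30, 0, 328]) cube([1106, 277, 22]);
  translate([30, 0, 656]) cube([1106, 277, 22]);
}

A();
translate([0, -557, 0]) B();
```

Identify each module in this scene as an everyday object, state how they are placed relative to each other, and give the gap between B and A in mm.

A is a fence section. B is a bookshelf. The bookshelf is on the floor beside the fence section on its −y side. The gap between the bookshelf and the fence section is 280 mm.

The bookshelf's nearest face is 280 mm from the fence section's −y face.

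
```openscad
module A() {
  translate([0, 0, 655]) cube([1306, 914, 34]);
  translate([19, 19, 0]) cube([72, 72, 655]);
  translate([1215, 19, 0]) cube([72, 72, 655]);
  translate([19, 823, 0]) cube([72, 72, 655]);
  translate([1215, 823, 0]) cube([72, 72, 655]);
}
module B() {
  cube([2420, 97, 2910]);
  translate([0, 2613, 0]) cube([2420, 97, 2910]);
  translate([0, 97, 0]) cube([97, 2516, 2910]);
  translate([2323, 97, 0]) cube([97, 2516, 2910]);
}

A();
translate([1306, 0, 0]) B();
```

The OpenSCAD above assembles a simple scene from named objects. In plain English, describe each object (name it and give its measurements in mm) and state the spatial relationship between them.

A is a rectangular dining table. The top is 1306×914×34 mm with its upper surface at z = 689 mm. It stands on four 72×72 mm square legs, each inset 19 mm from the nearest pair of top edges, running from the floor to the underside of the top.

B is a box-shaped house frame (walls only): outside footprint 2420×2710 mm, wall height 2910 mm, wall thickness 97 mm. The two y-facing walls run the full x-width; the two x-facing walls fit between the inner faces of the y-facing walls.

The house frame is against the table's +x side, with their −y faces flush.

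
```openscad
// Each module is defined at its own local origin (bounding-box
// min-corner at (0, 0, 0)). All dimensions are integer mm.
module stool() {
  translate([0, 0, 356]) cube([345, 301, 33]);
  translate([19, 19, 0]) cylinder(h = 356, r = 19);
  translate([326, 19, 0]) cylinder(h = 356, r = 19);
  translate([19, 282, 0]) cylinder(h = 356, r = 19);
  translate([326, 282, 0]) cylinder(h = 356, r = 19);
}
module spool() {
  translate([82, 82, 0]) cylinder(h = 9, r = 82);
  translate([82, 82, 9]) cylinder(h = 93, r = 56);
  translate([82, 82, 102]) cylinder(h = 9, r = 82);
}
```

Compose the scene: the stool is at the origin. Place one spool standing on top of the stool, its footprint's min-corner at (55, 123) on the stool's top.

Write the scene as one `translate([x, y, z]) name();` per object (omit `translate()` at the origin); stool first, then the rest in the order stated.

stool();
translate([55, 123, 389]) spool();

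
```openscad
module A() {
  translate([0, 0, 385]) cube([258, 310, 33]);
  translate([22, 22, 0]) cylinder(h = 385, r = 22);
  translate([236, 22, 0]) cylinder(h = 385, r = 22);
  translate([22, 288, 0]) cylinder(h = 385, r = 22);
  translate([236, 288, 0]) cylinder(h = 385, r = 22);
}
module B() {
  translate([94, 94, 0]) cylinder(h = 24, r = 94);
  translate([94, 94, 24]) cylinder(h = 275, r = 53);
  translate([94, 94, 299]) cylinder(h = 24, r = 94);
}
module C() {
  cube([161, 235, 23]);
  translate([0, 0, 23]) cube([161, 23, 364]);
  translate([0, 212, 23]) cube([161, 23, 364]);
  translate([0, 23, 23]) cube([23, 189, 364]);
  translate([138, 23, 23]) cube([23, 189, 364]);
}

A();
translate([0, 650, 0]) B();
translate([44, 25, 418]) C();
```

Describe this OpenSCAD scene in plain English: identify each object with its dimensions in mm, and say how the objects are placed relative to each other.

A is a simple wooden stool: a rectangular seat 258 mm (x) by 310 mm (y), 33 mm thick, top face at z = 418 mm, on four round legs, each 44 mm in diameter. The legs rest on z = 0, each leg's axis is inset half a diameter from the nearest pair of seat edges (so the leg's bounding box is flush with the corner).

B is a spool: two coaxial disc flanges of radius 94 mm and thickness 24 mm, joined by a core cylinder of radius 53 mm and height 275 mm. The lower flange rests on z = 0 and the three cylinders share a vertical axis.

C is an open-topped rectangular box: outside dimensions 161×235×387 mm, with a uniform wall and base thickness of 23 mm. The base is a full 161×235 slab on the floor; four walls sit on top of the base. The front and back walls (the −y and +y sides) span the full width; the two side walls fit between them.

The spool is on the floor beside the stool on its +y side. The open box is on top of the stool.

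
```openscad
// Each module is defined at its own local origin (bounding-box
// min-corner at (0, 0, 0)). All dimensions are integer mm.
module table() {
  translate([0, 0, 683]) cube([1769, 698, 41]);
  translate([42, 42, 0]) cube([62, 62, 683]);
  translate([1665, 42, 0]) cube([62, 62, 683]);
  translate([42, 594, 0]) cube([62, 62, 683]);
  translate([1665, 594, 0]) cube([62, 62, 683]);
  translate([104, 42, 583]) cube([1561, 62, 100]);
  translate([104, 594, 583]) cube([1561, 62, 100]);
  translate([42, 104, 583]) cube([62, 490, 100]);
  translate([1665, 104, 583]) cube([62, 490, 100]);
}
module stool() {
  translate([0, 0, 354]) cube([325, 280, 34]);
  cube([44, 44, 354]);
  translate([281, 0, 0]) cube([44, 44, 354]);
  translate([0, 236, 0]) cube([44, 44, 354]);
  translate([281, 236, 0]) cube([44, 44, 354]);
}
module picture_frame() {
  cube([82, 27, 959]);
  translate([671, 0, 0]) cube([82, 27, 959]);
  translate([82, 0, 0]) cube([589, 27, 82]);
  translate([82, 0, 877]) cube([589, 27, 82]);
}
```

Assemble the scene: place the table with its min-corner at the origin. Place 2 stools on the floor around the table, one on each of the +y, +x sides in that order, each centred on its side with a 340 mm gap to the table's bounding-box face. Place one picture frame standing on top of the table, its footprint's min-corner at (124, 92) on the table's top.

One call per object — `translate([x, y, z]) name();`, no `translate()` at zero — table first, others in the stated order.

table();
translate([722, 1038, 0]) stool();
translate([2109, 209, 0]) stool();
translate([124, 92, 724]) picture_frame();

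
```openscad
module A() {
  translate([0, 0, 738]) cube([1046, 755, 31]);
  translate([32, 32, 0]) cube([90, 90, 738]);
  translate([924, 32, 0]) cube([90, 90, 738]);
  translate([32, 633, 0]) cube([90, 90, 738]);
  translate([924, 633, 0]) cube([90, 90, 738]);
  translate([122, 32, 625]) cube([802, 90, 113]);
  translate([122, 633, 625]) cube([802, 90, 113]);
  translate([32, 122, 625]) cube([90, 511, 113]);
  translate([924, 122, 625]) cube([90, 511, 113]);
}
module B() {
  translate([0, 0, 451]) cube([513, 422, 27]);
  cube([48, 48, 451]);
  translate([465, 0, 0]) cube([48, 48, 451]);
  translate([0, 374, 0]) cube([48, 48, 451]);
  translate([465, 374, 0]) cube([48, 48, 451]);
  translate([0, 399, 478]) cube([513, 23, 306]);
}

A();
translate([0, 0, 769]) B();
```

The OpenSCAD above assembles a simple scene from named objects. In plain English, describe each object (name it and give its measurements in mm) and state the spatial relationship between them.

A is a table with a 1046×755 mm rectangular top, 31 mm thick, top surface at z = 769 mm, supported by four 90×90 mm square legs, each inset 32 mm from the nearest pair of top edges, running from the floor. Four apron rails, 90 mm thick and 113 mm tall, run between adjacent legs with their top edges flush with the underside of the top and their outer faces flush with the legs' outer faces.

B is a chair: 513×422 mm seat, 27 mm thick, top at z = 478 mm, on four 48 mm square corner legs flush with the seat edges. A 23 mm thick backrest slab spans the full seat width, extending 306 mm above the seat top, its back face flush with the seat's +y edge.

The chair is on top of the table.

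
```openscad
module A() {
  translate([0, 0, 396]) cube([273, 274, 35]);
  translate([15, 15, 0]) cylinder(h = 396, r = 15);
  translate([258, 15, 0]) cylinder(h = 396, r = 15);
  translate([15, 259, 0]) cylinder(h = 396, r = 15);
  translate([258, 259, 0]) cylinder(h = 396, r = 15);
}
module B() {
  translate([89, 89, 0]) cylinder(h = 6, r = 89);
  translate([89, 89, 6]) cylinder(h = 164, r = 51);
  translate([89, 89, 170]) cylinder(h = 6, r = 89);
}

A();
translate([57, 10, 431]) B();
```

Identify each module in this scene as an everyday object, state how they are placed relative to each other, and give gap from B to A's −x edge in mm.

The spool's min-x is at 57; the stool's min-x is 0; gap = 57 mm.

A is a stool. B is a spool. The spool is on top of the stool. The gap from the spool to the stool's −x edge is 57 mm.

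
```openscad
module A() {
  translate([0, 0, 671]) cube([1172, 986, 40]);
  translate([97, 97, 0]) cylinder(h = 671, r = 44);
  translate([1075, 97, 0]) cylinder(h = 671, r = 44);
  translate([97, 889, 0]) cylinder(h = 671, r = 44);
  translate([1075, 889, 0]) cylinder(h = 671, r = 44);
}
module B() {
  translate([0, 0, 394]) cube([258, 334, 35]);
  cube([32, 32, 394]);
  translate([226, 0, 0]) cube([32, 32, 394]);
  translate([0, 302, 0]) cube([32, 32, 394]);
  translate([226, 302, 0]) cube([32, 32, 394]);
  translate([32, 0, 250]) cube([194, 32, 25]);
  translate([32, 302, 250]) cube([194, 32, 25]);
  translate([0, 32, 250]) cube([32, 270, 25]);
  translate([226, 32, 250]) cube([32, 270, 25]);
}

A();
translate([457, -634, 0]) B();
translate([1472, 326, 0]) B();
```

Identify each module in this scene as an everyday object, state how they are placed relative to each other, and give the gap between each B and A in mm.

A is a table. B is a stool. Two stools sit around the table at the −y, +x sides. The gap between each stool and the table is 300 mm.

Each stool's nearest face is 300 mm from the table's bounding box.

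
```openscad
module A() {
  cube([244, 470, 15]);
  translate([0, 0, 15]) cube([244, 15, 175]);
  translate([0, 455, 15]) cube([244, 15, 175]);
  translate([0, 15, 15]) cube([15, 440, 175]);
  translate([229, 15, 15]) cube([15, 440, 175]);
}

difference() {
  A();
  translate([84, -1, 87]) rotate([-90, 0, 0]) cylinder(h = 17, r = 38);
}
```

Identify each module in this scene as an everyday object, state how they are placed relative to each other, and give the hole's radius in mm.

A is an open box. The open box has a circular hole through its front wall. The hole's radius is 38 mm.

The subtracted cylinder has r = 38 mm.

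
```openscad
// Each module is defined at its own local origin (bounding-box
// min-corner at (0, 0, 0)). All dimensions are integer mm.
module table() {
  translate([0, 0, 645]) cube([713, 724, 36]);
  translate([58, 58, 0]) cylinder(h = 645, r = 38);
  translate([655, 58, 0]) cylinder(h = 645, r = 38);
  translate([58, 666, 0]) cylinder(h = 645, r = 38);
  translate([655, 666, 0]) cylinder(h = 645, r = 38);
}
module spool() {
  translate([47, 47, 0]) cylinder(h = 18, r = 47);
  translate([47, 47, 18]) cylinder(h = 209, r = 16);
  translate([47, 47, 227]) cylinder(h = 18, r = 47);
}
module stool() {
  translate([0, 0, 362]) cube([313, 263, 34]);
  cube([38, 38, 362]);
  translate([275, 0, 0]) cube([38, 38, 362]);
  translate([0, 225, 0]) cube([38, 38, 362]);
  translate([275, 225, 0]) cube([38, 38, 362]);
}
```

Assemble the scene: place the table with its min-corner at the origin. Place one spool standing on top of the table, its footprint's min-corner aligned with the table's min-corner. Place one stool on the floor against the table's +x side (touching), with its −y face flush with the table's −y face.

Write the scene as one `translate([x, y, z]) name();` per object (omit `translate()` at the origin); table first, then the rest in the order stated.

table();
translate([0, 0, 681]) spool();
translate([713, 0, 0]) stool();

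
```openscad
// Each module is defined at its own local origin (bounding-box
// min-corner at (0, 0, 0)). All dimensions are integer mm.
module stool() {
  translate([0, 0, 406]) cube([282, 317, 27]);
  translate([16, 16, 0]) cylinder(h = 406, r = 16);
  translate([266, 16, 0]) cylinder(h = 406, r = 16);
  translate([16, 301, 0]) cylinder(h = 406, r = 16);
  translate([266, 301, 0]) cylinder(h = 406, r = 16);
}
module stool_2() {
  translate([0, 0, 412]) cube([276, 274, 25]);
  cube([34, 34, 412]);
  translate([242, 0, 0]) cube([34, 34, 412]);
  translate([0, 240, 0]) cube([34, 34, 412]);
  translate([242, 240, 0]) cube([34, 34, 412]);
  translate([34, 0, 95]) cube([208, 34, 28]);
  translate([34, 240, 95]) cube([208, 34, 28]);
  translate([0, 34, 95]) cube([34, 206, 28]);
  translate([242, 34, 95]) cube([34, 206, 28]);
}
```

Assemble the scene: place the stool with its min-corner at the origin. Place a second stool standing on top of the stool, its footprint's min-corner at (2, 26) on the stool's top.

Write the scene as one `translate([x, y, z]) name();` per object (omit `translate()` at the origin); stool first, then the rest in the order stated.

stool();
translate([2, 26, 433]) stool_2();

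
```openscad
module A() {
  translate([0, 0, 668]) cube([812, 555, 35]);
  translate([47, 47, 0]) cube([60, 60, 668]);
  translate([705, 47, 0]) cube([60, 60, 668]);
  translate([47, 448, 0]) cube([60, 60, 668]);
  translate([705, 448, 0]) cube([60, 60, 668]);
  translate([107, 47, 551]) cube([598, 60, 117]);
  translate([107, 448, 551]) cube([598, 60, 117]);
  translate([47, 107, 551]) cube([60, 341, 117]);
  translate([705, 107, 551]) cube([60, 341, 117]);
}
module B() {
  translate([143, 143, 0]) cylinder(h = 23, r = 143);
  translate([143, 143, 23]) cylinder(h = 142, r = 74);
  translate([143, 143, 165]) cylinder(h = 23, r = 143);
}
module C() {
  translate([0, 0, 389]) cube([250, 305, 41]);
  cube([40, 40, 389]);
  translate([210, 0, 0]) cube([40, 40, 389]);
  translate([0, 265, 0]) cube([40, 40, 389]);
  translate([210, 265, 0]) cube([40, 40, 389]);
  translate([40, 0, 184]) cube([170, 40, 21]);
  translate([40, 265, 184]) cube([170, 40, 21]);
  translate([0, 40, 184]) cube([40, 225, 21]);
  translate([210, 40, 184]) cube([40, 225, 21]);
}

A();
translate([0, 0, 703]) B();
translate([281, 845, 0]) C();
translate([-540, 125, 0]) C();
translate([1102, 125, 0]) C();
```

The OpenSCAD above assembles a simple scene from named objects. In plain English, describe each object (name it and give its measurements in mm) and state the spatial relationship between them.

A is a rectangular dining table. The top is 812×555×35 mm with its upper surface at z = 703 mm. It stands on four 60×60 mm square legs, each inset 47 mm from the nearest pair of top edges, running from the floor to the underside of the top. Four apron rails, 60 mm thick and 117 mm tall, run between adjacent legs with their top edges flush with the underside of the top and their outer faces flush with the legs' outer faces.

B is a spool: two coaxial disc flanges of radius 143 mm and thickness 23 mm, joined by a core cylinder of radius 74 mm and height 142 mm. The lower flange rests on z = 0 and the three cylinders share a vertical axis.

C is a four-legged stool. The seat is a 250×305×41 mm slab whose top surface is at z = 430 mm; four square legs, each 40×40 mm in cross-section, run from the floor (z = 0) to the underside of the seat, each flush with a corner of the seat. Four stretchers, 40 mm wide and 21 mm tall, connect adjacent legs with their undersides at z = 184 mm, each running between the inner faces of the legs it joins and aligned with the legs' outer faces on the other axis.

The spool is on top of the table. Three stools sit around the table at the +y, −x, +x sides.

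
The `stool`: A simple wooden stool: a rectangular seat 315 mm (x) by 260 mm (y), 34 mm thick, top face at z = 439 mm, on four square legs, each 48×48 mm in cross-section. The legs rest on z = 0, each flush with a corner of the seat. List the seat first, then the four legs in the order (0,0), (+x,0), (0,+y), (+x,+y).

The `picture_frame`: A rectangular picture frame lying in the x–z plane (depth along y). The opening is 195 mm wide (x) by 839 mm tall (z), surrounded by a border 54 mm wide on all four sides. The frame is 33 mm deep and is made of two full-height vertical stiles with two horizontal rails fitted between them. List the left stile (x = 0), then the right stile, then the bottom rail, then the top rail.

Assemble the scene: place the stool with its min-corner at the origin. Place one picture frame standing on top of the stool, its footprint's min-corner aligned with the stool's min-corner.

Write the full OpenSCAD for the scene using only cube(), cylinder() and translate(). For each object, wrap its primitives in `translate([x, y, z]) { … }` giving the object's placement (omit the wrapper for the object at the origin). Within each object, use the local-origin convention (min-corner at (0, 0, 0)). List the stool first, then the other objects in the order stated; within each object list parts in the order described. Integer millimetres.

translate([0, 0, 405]) cube([315, 260, 34]);
cube([48, 48, 405]);
translate([267, 0, 0]) cube([48, 48, 405]);
translate([0, 212, 0]) cube([48, 48, 405]);
translate([267, 212, 0]) cube([48, 48, 405]);
translate([0, 0, 439]) {
  cube([54, 33, 947]);
  translate([249, 0, 0]) cube([54, 33, 947]);
  translate([54, 0, 0]) cube([195, 33, 54]);
  translate([54, 0, 893]) cube([195, 33, 54]);
}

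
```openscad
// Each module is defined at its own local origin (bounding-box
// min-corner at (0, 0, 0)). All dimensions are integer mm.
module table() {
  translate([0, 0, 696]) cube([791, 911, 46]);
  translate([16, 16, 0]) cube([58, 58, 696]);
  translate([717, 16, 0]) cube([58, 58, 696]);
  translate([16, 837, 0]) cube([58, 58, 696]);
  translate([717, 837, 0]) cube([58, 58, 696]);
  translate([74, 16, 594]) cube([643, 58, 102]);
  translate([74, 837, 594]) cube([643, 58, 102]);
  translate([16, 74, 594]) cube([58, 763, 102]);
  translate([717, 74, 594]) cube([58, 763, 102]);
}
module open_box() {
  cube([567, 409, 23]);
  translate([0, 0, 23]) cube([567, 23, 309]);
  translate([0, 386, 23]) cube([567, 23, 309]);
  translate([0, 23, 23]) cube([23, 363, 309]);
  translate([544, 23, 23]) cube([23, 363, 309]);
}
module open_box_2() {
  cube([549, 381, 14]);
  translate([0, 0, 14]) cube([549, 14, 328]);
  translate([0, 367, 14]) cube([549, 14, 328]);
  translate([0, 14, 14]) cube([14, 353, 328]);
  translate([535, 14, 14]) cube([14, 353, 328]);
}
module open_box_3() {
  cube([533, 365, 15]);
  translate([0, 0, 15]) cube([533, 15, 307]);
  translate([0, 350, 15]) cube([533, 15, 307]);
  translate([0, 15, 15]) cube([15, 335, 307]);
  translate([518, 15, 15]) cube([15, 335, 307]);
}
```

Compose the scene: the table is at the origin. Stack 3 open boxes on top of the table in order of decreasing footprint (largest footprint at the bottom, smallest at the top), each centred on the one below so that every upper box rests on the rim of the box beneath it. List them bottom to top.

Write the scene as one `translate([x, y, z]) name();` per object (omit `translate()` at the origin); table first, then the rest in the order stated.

table();
translate([112, 251, 742]) open_box();
translate([121, 265, 1074]) open_box_2();
translate([129, 273, 1416]) open_box_3();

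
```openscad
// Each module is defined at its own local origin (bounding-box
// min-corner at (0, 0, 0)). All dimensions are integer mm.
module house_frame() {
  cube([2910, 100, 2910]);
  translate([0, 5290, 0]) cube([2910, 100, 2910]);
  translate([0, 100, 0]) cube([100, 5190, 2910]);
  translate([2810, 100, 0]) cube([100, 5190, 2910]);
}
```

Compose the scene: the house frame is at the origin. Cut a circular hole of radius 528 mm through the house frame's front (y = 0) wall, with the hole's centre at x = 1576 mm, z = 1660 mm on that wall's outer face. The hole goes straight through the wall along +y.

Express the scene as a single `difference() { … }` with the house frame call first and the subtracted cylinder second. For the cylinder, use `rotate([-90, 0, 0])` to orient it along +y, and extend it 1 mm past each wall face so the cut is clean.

difference() {
  house_frame();
  translate([1576, -1, 1660]) rotate([-90, 0, 0]) cylinder(h = 102, r = 528);
}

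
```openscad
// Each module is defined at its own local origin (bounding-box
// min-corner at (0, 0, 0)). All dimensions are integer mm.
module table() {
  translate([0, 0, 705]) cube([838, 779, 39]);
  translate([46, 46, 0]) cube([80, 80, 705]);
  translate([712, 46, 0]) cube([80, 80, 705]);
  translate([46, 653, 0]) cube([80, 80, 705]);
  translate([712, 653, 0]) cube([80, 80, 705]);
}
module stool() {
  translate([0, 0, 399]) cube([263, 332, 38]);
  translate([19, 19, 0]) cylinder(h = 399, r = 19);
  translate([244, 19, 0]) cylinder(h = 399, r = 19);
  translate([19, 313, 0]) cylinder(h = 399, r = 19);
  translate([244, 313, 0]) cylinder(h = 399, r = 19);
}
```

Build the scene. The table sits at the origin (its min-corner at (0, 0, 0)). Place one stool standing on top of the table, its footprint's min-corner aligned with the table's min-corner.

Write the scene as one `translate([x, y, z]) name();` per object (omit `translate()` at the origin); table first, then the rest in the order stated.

table();
translate([0, 0, 744]) stool();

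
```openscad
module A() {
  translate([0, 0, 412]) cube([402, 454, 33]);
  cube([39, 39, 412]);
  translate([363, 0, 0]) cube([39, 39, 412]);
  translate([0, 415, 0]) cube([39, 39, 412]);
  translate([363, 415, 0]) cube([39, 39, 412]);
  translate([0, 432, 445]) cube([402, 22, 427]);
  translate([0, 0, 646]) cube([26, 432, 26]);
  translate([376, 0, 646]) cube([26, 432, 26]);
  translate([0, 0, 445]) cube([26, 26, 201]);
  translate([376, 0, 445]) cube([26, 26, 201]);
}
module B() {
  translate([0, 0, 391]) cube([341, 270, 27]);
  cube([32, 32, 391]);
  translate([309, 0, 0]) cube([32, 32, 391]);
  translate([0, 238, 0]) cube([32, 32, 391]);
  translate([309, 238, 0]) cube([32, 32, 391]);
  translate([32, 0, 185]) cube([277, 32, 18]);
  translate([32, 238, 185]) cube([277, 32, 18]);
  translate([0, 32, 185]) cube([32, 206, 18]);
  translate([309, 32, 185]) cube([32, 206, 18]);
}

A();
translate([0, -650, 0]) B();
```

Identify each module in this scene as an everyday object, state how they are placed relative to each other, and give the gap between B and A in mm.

A is a chair. B is a stool. The stool is on the floor beside the chair on its −y side. The gap between the stool and the chair is 380 mm.

The stool's nearest face is 380 mm from the chair's −y face.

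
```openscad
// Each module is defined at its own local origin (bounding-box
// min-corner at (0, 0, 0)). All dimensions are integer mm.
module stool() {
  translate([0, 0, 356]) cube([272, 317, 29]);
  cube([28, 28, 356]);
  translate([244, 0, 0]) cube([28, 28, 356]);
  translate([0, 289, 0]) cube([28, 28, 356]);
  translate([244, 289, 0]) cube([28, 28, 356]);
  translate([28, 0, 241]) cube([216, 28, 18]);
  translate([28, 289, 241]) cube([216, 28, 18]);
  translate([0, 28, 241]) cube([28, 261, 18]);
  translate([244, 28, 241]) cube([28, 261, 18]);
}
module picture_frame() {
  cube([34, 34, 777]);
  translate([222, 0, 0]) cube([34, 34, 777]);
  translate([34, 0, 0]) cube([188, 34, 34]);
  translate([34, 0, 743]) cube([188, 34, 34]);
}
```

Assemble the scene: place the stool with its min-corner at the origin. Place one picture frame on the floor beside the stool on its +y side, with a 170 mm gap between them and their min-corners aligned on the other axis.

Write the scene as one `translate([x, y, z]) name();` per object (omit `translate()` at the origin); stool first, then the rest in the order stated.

stool();
translate([0, 487, 0]) picture_frame();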